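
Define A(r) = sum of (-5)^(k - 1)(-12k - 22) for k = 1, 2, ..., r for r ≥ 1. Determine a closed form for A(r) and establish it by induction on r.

We claim A(r) = 2(-5)^r(r + 2) - 4 for all r ≥ 1.
Base step (r = 1): A(1) = -34, and the closed form gives -34. They agree.
Inductive step: suppose the statement holds for some k ≥ 1, so A(k) = 2(-5)^k(k + 2) - 4.
Then A(k+1) = A(k) + ((-5)^k(-12k - 34)) = (2(-5)^k(k + 2) - 4) + ((-5)^k(-12k - 34)).
Simplifying, A(k+1) = -10(-5)^k·k - 30(-5)^k - 4 = 2(-5)^(k+1)((k+1) + 2) - 4,
which is the closed form with r = k+1.
This completes the induction.

A(r) = 2(-5)^r(r + 2) - 4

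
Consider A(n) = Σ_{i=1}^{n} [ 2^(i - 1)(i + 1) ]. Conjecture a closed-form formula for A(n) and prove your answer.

A(n) = 2^n·n

We claim A(n) = 2^n·n for all n ≥ 1.
Base case (n = 1): A(1) = 2, and the closed form gives 2. They agree.
For the inductive step, assume it holds for an arbitrary i ≥ 1, so A(i) = 2^i·i.
Then A(i+1) = A(i) + (2^i(i + 2)) = (2^i·i) + (2^i(i + 2)).
Simplifying, A(i+1) = 2^(i + 1)(i + 1) = 2^(i+1)·(i+1),
which is the closed form with n = i+1.
By the principle of mathematical induction, the result holds for all n ≥ 1.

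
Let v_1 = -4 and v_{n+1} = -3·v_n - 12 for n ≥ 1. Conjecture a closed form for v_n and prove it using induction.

v_n = -(-3)^(n - 1) - 3

Computing the first terms: v_1 = -4, v_2 = 0, v_3 = -12. This suggests v_n = -(-3)^(n - 1) - 3.
Base step (n = 1): the formula gives -4 = -4 = v_1.
Suppose the result is true for n = m, so v_m = -(-3)^(m - 1) - 3.
Then v_{m+1} = -3·v_m - 12 = -3·(-(-3)^(m - 1) - 3) - 12 = -(-3)^m - 3 = -(-3)^((m+1) - 1) - 3,
which is the claimed formula at n = m+1.
By induction, the statement is established for all n ≥ 1.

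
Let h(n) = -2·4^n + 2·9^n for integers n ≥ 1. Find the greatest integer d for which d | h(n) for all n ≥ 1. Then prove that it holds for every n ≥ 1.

d = 10

Computing the first values: h(1) = 10 and h(2) = 130; gcd(10, 130) = 10, so d ≤ 10.
We prove 10 | -2·4^n + 2·9^n for all n ≥ 1 by induction on n.
When n = 1: h(1) = 10 = 10·(1), so 10 | h(1).
Inductive step: suppose the statement holds for some j ≥ 1, i.e. 10 | h(j). Then
h(j+1) − 9·h(j) = (-2·4^(j+1) + 2·9^(j+1)) − 9·(-2·4^j + 2·9^j) = (-2)·4^j·(4 − 9) = (10)·4^j. Since 10 | h(j) by the inductive hypothesis, 10 | 9·h(j); and 10 | 10 since 10 = 10·1. Therefore 10 | h(j+1).
By induction, the statement is established for all n ≥ 1.
Therefore the largest such d is 10.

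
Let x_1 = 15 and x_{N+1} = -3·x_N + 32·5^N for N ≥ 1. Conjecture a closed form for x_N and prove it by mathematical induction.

x_N = -5(-3)^(N - 1) + 4·5^N

Computing the first terms: x_1 = 15, x_2 = 115, x_3 = 455. This suggests x_N = -5(-3)^(N - 1) + 4·5^N.
When N = 1: the formula gives 15 = 15 = x_1.
Suppose the result is true for N = m, so x_m = -5(-3)^(m - 1) + 4·5^m.
Then x_{m+1} = -3·x_m + 32·5^m = -3·(-5(-3)^(m - 1) + 4·5^m) + 32·5^m = -5(-3)^m + 4·5^(m + 1) = -5(-3)^((m+1) - 1) + 4·5^(m+1),
which is the claimed formula at N = m+1.
Hence, by induction on N, the claim holds for every N ≥ 1.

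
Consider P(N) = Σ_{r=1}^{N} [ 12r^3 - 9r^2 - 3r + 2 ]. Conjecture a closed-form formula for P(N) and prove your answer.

P(N) = N(3N^3 + 3N^2 - 3N - 1)

We claim P(N) = N(3N^3 + 3N^2 - 3N - 1) for all N ≥ 1.
Base case (N = 1): P(1) = 2, and the closed form gives 2. They agree.
Inductive step: assume the claim holds for N = r, so P(r) = r(3r^3 + 3r^2 - 3r - 1).
Then P(r+1) = P(r) + (12r^3 + 27r^2 + 15r + 2) = (r(3r^3 + 3r^2 - 3r - 1)) + (12r^3 + 27r^2 + 15r + 2).
Simplifying, P(r+1) = (r + 1)(3r^3 + 12r^2 + 12r + 2) = (r+1)(3(r+1)^3 + 3(r+1)^2 - 3(r+1) - 1),
which is the closed form with N = r+1.
By the principle of mathematical induction, the result holds for all N ≥ 1.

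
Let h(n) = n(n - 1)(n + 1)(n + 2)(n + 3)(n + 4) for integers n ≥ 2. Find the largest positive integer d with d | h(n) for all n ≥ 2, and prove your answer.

d = 720

Computing the first values: h(2) = 720 and h(3) = 5040; gcd(720, 5040) = 720, so d ≤ 720.
We prove 720 | n(n - 1)(n + 1)(n + 2)(n + 3)(n + 4) for all n ≥ 2 by induction on n.
Base case (n = 2): h(2) = 720 = 720·(1), so 720 | h(2).
For the inductive step, assume it holds for an arbitrary k ≥ 2, i.e. 720 | h(k). Then
h(k+1) − h(k) = k·(k+1)·(k+2)·(k+3)·(k+4)·(k+5) − (k-1)·k·(k+1)·(k+2)·(k+3)·(k+4) = k·(k+1)·(k+2)·(k+3)·(k+4)·[(k+5) − (k-1)] = 6·k·(k+1)·(k+2)·(k+3)·(k+4). The product of 5 consecutive integers is divisible by (5)! = 120, so h(k+1) − h(k) is divisible by 6·120 = 720. By the inductive hypothesis 720 | h(k), hence 720 | h(k+1).
By the principle of mathematical induction, the result holds for all n ≥ 2.
Therefore the largest such d is 720.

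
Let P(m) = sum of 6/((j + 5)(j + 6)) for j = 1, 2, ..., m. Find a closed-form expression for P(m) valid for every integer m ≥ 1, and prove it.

P(m) = m/(m + 6)

We claim P(m) = m/(m + 6) for all m ≥ 1.
Base step (m = 1): P(1) = 1/7, and the closed form gives 1/7. They agree.
Inductive step: suppose the statement holds for some j ≥ 1, so P(j) = j/(j + 6).
Then P(j+1) = P(j) + (6/((j + 6)(j + 7))) = (j/(j + 6)) + (6/((j + 6)(j + 7))).
Simplifying, P(j+1) = (j + 1)/(j + 7) = (j+1)/((j+1) + 6),
which is the closed form with m = j+1.
Hence, by induction on m, the claim holds for every m ≥ 1.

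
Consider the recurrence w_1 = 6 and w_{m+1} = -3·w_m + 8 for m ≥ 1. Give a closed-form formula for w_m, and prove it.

Computing the first terms: w_1 = 6, w_2 = -10, w_3 = 38. This suggests w_m = 4(-3)^(m - 1) + 2.
When m = 1: the formula gives 6 = 6 = w_1.
Inductive step: assume the claim holds for m = r, so w_r = 4(-3)^(r - 1) + 2.
Then w_{r+1} = -3·w_r + 8 = -3·(4(-3)^(r - 1) + 2) + 8 = 4(-3)^r + 2 = 4(-3)^((r+1) - 1) + 2,
which is the claimed formula at m = r+1.
This completes the induction.

w_m = 4(-3)^(m - 1) + 2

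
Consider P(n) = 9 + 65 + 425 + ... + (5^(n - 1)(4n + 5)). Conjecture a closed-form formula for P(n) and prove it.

We claim P(n) = 5^n(n + 1) - 1 for all n ≥ 1.
For the base case n = 1: P(1) = 9, and the closed form gives 9. They agree.
Inductive step: suppose the statement holds for some i ≥ 1, so P(i) = 5^i(i + 1) - 1.
Then P(i+1) = P(i) + (5^i(4i + 9)) = (5^i(i + 1) - 1) + (5^i(4i + 9)).
Simplifying, P(i+1) = 5·5^i·i + 10·5^i - 1 = 5^(i+1)((i+1) + 1) - 1,
which is the closed form with n = i+1.
This completes the induction.

P(n) = 5^n(n + 1) - 1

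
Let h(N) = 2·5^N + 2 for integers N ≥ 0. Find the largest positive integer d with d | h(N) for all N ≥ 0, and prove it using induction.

d = 4

Computing the first values: h(0) = 4 and h(1) = 12; gcd(4, 12) = 4, so d ≤ 4.
We prove 4 | 2·5^N + 2 for all N ≥ 0 by induction on N.
When N = 0: h(0) = 4 = 4·(1), so 4 | h(0).
Inductive step: suppose the statement holds for some j ≥ 0, i.e. 4 | h(j). Then
h(j+1) = 2·5^(j+1) + 2 = 5·(2·5^j + 2) - 8 = 5·h(j) - 8. The first term is divisible by 4 by the inductive hypothesis, and -8 is divisible by 4. Hence 4 | h(j+1).
This completes the induction.
Therefore the largest such d is 4.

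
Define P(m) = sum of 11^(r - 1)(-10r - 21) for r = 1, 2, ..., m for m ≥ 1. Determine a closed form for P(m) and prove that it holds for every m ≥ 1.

We claim P(m) = -11^m(m + 2) + 2 for all m ≥ 1.
Base case (m = 1): P(1) = -31, and the closed form gives -31. They agree.
Inductive step: suppose the statement holds for some r ≥ 1, so P(r) = -11^r(r + 2) + 2.
Then P(r+1) = P(r) + (11^r(-10r - 31)) = (-11^r(r + 2) + 2) + (11^r(-10r - 31)).
Simplifying, P(r+1) = -11·11^r·r - 33·11^r + 2 = -11^(r+1)((r+1) + 2) + 2,
which is the closed form with m = r+1.
By the principle of mathematical induction, the result holds for all m ≥ 1.

P(m) = -11^m(m + 2) + 2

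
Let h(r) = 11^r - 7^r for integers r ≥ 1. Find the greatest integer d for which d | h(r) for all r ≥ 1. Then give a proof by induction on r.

d = 4

Computing the first values: h(1) = 4 and h(2) = 72; gcd(4, 72) = 4, so d ≤ 4.
We prove 4 | 11^r - 7^r for all r ≥ 1 by induction on r.
For the base case r = 1: h(1) = 4 = 4·(1), so 4 | h(1).
Inductive step: assume the claim holds for r = k, i.e. 4 | h(k). Then
11^{k+1} − 7^{k+1} = 11·11^k − 7·7^k = 11·(11^k − 7^k) + (4)·7^k. The first term is divisible by 4 by the inductive hypothesis, and the second term (4)·7^k is divisible by 4 since 4 | 4. Hence 4 | h(k+1).
This completes the induction.
Therefore the largest such d is 4.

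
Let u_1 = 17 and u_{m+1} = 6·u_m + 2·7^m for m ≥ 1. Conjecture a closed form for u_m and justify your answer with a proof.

u_m = 3·6^(m - 1) + 2·7^m

Computing the first terms: u_1 = 17, u_2 = 116, u_3 = 794. This suggests u_m = 3·6^(m - 1) + 2·7^m.
Base case (m = 1): the formula gives 17 = 17 = u_1.
Suppose the result is true for m = p, so u_p = 3·6^(p - 1) + 2·7^p.
Then u_{p+1} = 6·u_p + 2·7^p = 6·(3·6^(p - 1) + 2·7^p) + 2·7^p = 3·6^p + 2·7^(p + 1) = 3·6^((p+1) - 1) + 2·7^(p+1),
which is the claimed formula at m = p+1.
Hence, by induction on m, the claim holds for every m ≥ 1.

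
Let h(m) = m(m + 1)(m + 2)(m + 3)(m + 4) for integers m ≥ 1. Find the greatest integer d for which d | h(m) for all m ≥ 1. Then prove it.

d = 120

Computing the first values: h(1) = 120 and h(2) = 720; gcd(120, 720) = 120, so d ≤ 120.
We prove 120 | m(m + 1)(m + 2)(m + 3)(m + 4) for all m ≥ 1 by induction on m.
For the base case m = 1: h(1) = 120 = 120·(1), so 120 | h(1).
Inductive step: assume the claim holds for m = k, i.e. 120 | h(k). Then
h(k+1) − h(k) = (k+1)·(k+2)·(k+3)·(k+4)·(k+5) − k·(k+1)·(k+2)·(k+3)·(k+4) = (k+1)·(k+2)·(k+3)·(k+4)·[(k+5) − k] = 5·(k+1)·(k+2)·(k+3)·(k+4). The product of 4 consecutive integers is divisible by (4)! = 24, so h(k+1) − h(k) is divisible by 5·24 = 120. By the inductive hypothesis 120 | h(k), hence 120 | h(k+1).
By the principle of mathematical induction, the result holds for all m ≥ 1.
Therefore the largest such d is 120.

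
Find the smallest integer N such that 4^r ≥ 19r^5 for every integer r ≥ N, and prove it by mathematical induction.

N = 11

At r = 10: 1048576 < 1900000, so the inequality fails and N ≥ 11. We prove 4^r ≥ 19r^5 for all r ≥ 11.
When r = 11: 4^r = 4194304 and 19r^5 = 3059969, so 4194304 ≥ 3059969.
Inductive step: suppose the statement holds for some j ≥ 11, so 4^j ≥ 19j^5.
Then 4^(j + 1) = 4·(4^j) ≥ 4·(19j^5).
Also, for j ≥ 11 we have 4·(19j^5) ≥ 19(j+1)^5, since 4 ≥ (1 + 1/j)^5 for all j ≥ 11.
Combining, 4^(j + 1) ≥ 19(j+1)^5.
By induction, the statement is established for all r ≥ 11.
Hence the smallest such N is 11.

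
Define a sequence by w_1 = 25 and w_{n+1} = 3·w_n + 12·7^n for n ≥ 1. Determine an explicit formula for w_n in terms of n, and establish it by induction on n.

Computing the first terms: w_1 = 25, w_2 = 159, w_3 = 1065. This suggests w_n = 4·3^(n - 1) + 3·7^n.
Base step (n = 1): the formula gives 25 = 25 = w_1.
For the inductive step, assume it holds for an arbitrary i ≥ 1, so w_i = 4·3^(i - 1) + 3·7^i.
Then w_{i+1} = 3·w_i + 12·7^i = 3·(4·3^(i - 1) + 3·7^i) + 12·7^i = 4·3^i + 3·7^(i + 1) = 4·3^((i+1) - 1) + 3·7^(i+1),
which is the claimed formula at n = i+1.
This completes the induction.

w_n = 4·3^(n - 1) + 3·7^n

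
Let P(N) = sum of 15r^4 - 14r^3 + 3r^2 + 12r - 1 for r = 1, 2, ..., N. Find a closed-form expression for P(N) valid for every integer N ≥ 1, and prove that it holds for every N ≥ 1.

P(N) = N(3N^4 + 4N^3 - N^2 + 4N + 5)

We claim P(N) = N(3N^4 + 4N^3 - N^2 + 4N + 5) for all N ≥ 1.
When N = 1: P(1) = 15, and the closed form gives 15. They agree.
Inductive step: suppose the statement holds for some r ≥ 1, so P(r) = r(3r^4 + 4r^3 - r^2 + 4r + 5).
Then P(r+1) = P(r) + (15r^4 + 46r^3 + 51r^2 + 36r + 15) = (r(3r^4 + 4r^3 - r^2 + 4r + 5)) + (15r^4 + 46r^3 + 51r^2 + 36r + 15).
Simplifying, P(r+1) = (r + 1)(3r^4 + 16r^3 + 29r^2 + 26r + 15) = (r+1)(3(r+1)^4 + 4(r+1)^3 - (r+1)^2 + 4(r+1) + 5),
which is the closed form with N = r+1.
By the principle of mathematical induction, the result holds for all N ≥ 1.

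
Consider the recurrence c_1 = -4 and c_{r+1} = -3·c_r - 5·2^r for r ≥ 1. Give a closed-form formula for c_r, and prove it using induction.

c_r = -2(-3)^(r - 1) - 2^r

Computing the first terms: c_1 = -4, c_2 = 2, c_3 = -26. This suggests c_r = -2(-3)^(r - 1) - 2^r.
Base case (r = 1): the formula gives -4 = -4 = c_1.
For the inductive step, assume it holds for an arbitrary k ≥ 1, so c_k = -2(-3)^(k - 1) - 2^k.
Then c_{k+1} = -3·c_k - 5·2^k = -3·(-2(-3)^(k - 1) - 2^k) - 5·2^k = -2(-3)^k - 2^(k + 1) = -2(-3)^((k+1) - 1) - 2^(k+1),
which is the claimed formula at r = k+1.
By induction, the statement is established for all r ≥ 1.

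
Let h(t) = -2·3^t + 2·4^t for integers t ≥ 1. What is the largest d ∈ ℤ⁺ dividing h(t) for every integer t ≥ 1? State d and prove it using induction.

d = 2

Computing the first values: h(1) = 2 and h(2) = 14; gcd(2, 14) = 2, so d ≤ 2.
We prove 2 | -2·3^t + 2·4^t for all t ≥ 1 by induction on t.
Base case (t = 1): h(1) = 2 = 2·(1), so 2 | h(1).
Suppose the result is true for t = p, i.e. 2 | h(p). Then
h(p+1) − 4·h(p) = (-2·3^(p+1) + 2·4^(p+1)) − 4·(-2·3^p + 2·4^p) = (-2)·3^p·(3 − 4) = (2)·3^p. Since 2 | h(p) by the inductive hypothesis, 2 | 4·h(p); and 2 | 2 since 2 = 2·1. Therefore 2 | h(p+1).
By induction, the statement is established for all t ≥ 1.
Therefore the largest such d is 2.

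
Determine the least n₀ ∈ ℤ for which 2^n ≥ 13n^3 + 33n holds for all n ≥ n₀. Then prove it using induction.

n₀ = 16

At n = 15: 32768 < 44370, so the inequality fails and n₀ ≥ 16. We prove 2^n ≥ 13n^3 + 33n for all n ≥ 16.
When n = 16: 2^n = 65536 and 13n^3 + 33n = 53776, so 65536 ≥ 53776.
Inductive step: assume the claim holds for n = m, so 2^m ≥ 13m^3 + 33m.
Then 2^(m + 1) = 2·(2^m) ≥ 2·(13m^3 + 33m).
Also, for m ≥ 16 we have 2·(13m^3 + 33m) ≥ 13(m+1)^3 + 33(m+1), since 2·(13m^3 + 33m) − (13(m+1)^3 + 33(m+1)) = 13m^3 - 39m^2 - 6m - 46, which is nonnegative for all m ≥ 16.
Combining, 2^(m + 1) ≥ 13(m+1)^3 + 33(m+1).
By induction, the statement is established for all n ≥ 16.
Hence the smallest such n₀ is 16.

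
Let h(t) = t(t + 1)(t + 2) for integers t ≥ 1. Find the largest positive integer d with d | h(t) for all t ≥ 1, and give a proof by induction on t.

d = 6

Computing the first values: h(1) = 6 and h(2) = 24; gcd(6, 24) = 6, so d ≤ 6.
We prove 6 | t(t + 1)(t + 2) for all t ≥ 1 by induction on t.
Base step (t = 1): h(1) = 6 = 6·(1), so 6 | h(1).
Suppose the result is true for t = j, i.e. 6 | h(j). Then
h(j+1) − h(j) = (j+1)·(j+2)·(j+3) − j·(j+1)·(j+2) = (j+1)·(j+2)·[(j+3) − j] = 3·(j+1)·(j+2). The product of 2 consecutive integers is divisible by (2)! = 2, so h(j+1) − h(j) is divisible by 3·2 = 6. By the inductive hypothesis 6 | h(j), hence 6 | h(j+1).
This completes the induction.
Therefore the largest such d is 6.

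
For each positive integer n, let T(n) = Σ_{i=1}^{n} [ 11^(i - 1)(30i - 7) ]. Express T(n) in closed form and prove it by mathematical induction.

T(n) = 11^n(3n - 1) + 1

We claim T(n) = 11^n(3n - 1) + 1 for all n ≥ 1.
For the base case n = 1: T(1) = 23, and the closed form gives 23. They agree.
For the inductive step, assume it holds for an arbitrary i ≥ 1, so T(i) = 11^i(3i - 1) + 1.
Then T(i+1) = T(i) + (11^i(30i + 23)) = (11^i(3i - 1) + 1) + (11^i(30i + 23)).
Simplifying, T(i+1) = 33·11^i·i + 22·11^i + 1 = 11^(i+1)(3(i+1) - 1) + 1,
which is the closed form with n = i+1.
By induction, the statement is established for all n ≥ 1.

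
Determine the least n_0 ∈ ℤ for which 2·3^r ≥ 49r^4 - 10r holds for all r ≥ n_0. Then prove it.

n_0 = 12

At r = 11: 354294 < 717299, so the inequality fails and n_0 ≥ 12. We prove 2·3^r ≥ 49r^4 - 10r for all r ≥ 12.
When r = 12: 2·3^r = 1062882 and 49r^4 - 10r = 1015944, so 1062882 ≥ 1015944.
Suppose the result is true for r = i, so 2·3^i ≥ 49i^4 - 10i.
Then 2·3^(i + 1) = 3·(2·3^i) ≥ 3·(49i^4 - 10i).
Also, for i ≥ 12 we have 3·(49i^4 - 10i) ≥ 49(i+1)^4 - 10(i+1), since 3·(49i^4 - 10i) − (49(i+1)^4 - 10(i+1)) = 98i^4 - 196i^3 - 294i^2 - 216i - 39, which is nonnegative for all i ≥ 12.
Combining, 2·3^(i + 1) ≥ 49(i+1)^4 - 10(i+1).
By the principle of mathematical induction, the result holds for all r ≥ 12.
Hence the smallest such n_0 is 12.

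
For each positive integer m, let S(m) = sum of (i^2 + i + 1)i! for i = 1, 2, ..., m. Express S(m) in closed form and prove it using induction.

S(m) = (m + 1)(m + 1)! - 1

We claim S(m) = (m + 1)(m + 1)! - 1 for all m ≥ 1.
Base case (m = 1): S(1) = 3, and the closed form gives 3. They agree.
Suppose the result is true for m = i, so S(i) = (i + 1)(i + 1)! - 1.
Then S(i+1) = S(i) + ((i^2 + 3i + 3)(i + 1)!) = ((i + 1)(i + 1)! - 1) + ((i^2 + 3i + 3)(i + 1)!).
Simplifying, S(i+1) = ((i+1) + 1)((i+1) + 1)! - 1,
which is the closed form with m = i+1.
By induction, the statement is established for all m ≥ 1.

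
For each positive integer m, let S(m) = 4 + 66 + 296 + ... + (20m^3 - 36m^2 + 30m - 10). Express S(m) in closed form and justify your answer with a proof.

We claim S(m) = m(5m^3 - 2m^2 + 2m - 1) for all m ≥ 1.
Base step (m = 1): S(1) = 4, and the closed form gives 4. They agree.
Inductive step: assume the claim holds for m = k, so S(k) = k(5k^3 - 2k^2 + 2k - 1).
Then S(k+1) = S(k) + (20k^3 + 24k^2 + 18k + 4) = (k(5k^3 - 2k^2 + 2k - 1)) + (20k^3 + 24k^2 + 18k + 4).
Simplifying, S(k+1) = (k + 1)(5k^3 + 13k^2 + 13k + 4) = (k+1)(5(k+1)^3 - 2(k+1)^2 + 2(k+1) - 1),
which is the closed form with m = k+1.
Hence, by induction on m, the claim holds for every m ≥ 1.

S(m) = m(5m^3 - 2m^2 + 2m - 1)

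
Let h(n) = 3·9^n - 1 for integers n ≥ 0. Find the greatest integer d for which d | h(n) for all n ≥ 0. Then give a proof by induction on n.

d = 2

Computing the first values: h(0) = 2 and h(1) = 26; gcd(2, 26) = 2, so d ≤ 2.
We prove 2 | 3·9^n - 1 for all n ≥ 0 by induction on n.
Base case (n = 0): h(0) = 2 = 2·(1), so 2 | h(0).
Inductive step: assume the claim holds for n = r, i.e. 2 | h(r). Then
h(r+1) = 3·9^(r+1) - 1 = 9·(3·9^r - 1) + 8 = 9·h(r) + 8. The first term is divisible by 2 by the inductive hypothesis, and 8 is divisible by 2. Hence 2 | h(r+1).
By induction, the statement is established for all n ≥ 0.
Therefore the largest such d is 2.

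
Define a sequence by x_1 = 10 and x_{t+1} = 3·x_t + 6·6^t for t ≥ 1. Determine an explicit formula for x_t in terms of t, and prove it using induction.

x_t = -2·3^(t - 1) + 2·6^t

Computing the first terms: x_1 = 10, x_2 = 66, x_3 = 414. This suggests x_t = -2·3^(t - 1) + 2·6^t.
For the base case t = 1: the formula gives 10 = 10 = x_1.
For the inductive step, assume it holds for an arbitrary j ≥ 1, so x_j = -2·3^(j - 1) + 2·6^j.
Then x_{j+1} = 3·x_j + 6·6^j = 3·(-2·3^(j - 1) + 2·6^j) + 6·6^j = -2·3^j + 2·6^(j + 1) = -2·3^((j+1) - 1) + 2·6^(j+1),
which is the claimed formula at t = j+1.
By induction, the statement is established for all t ≥ 1.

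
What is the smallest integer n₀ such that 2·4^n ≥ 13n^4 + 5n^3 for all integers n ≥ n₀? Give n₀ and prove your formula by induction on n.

n₀ = 8

At n = 7: 32768 < 32928, so the inequality fails and n₀ ≥ 8. We prove 2·4^n ≥ 13n^4 + 5n^3 for all n ≥ 8.
When n = 8: 2·4^n = 131072 and 13n^4 + 5n^3 = 55808, so 131072 ≥ 55808.
For the inductive step, assume it holds for an arbitrary r ≥ 8, so 2·4^r ≥ 13r^4 + 5r^3.
Then 2·4^(r + 1) = 4·(2·4^r) ≥ 4·(13r^4 + 5r^3).
Also, for r ≥ 8 we have 4·(13r^4 + 5r^3) ≥ 13(r+1)^4 + 5(r+1)^3, since 4·(13r^4 + 5r^3) − (13(r+1)^4 + 5(r+1)^3) = 39r^4 - 37r^3 - 93r^2 - 67r - 18, which is nonnegative for all r ≥ 8.
Combining, 2·4^(r + 1) ≥ 13(r+1)^4 + 5(r+1)^3.
By induction, the statement is established for all n ≥ 8.
Hence the smallest such n₀ is 8.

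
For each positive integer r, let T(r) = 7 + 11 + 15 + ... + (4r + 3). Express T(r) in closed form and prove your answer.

We claim T(r) = r(2r + 5) for all r ≥ 1.
When r = 1: T(1) = 7, and the closed form gives 7. They agree.
Inductive step: suppose the statement holds for some i ≥ 1, so T(i) = i(2i + 5).
Then T(i+1) = T(i) + (4i + 7) = (i(2i + 5)) + (4i + 7).
Simplifying, T(i+1) = (i + 1)(2i + 7) = (i+1)(2(i+1) + 5),
which is the closed form with r = i+1.
By the principle of mathematical induction, the result holds for all r ≥ 1.

T(r) = r(2r + 5)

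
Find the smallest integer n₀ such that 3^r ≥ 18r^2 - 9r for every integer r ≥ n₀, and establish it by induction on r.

n₀ = 6

At r = 5: 243 < 405, so the inequality fails and n₀ ≥ 6. We prove 3^r ≥ 18r^2 - 9r for all r ≥ 6.
Base step (r = 6): 3^r = 729 and 18r^2 - 9r = 594, so 729 ≥ 594.
Inductive step: suppose the statement holds for some j ≥ 6, so 3^j ≥ 18j^2 - 9j.
Then 3^(j + 1) = 3·(3^j) ≥ 3·(18j^2 - 9j).
Also, for j ≥ 6 we have 3·(18j^2 - 9j) ≥ 18(j+1)^2 - 9(j+1), since 3·(18j^2 - 9j) − (18(j+1)^2 - 9(j+1)) = 36j^2 - 54j - 9, which is nonnegative for all j ≥ 6.
Combining, 3^(j + 1) ≥ 18(j+1)^2 - 9(j+1).
By the principle of mathematical induction, the result holds for all r ≥ 6.
Hence the smallest such n₀ is 6.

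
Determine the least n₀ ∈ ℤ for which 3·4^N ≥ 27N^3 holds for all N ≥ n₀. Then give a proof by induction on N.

n₀ = 6

At N = 5: 3072 < 3375, so the inequality fails and n₀ ≥ 6. We prove 3·4^N ≥ 27N^3 for all N ≥ 6.
When N = 6: 3·4^N = 12288 and 27N^3 = 5832, so 12288 ≥ 5832.
Inductive step: assume the claim holds for N = i, so 3·4^i ≥ 27i^3.
Then 3·4^(i + 1) = 4·(3·4^i) ≥ 4·(27i^3).
Also, for i ≥ 6 we have 4·(27i^3) ≥ 27(i+1)^3, since 4 ≥ (1 + 1/i)^3 for all i ≥ 6.
Combining, 3·4^(i + 1) ≥ 27(i+1)^3.
This completes the induction.
Hence the smallest such n₀ is 6.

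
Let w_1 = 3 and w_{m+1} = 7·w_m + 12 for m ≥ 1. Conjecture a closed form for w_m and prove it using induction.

w_m = 5·7^(m - 1) - 2

Computing the first terms: w_1 = 3, w_2 = 33, w_3 = 243. This suggests w_m = 5·7^(m - 1) - 2.
For the base case m = 1: the formula gives 3 = 3 = w_1.
Suppose the result is true for m = i, so w_i = 5·7^(i - 1) - 2.
Then w_{i+1} = 7·w_i + 12 = 7·(5·7^(i - 1) - 2) + 12 = 5·7^i - 2 = 5·7^((i+1) - 1) - 2,
which is the claimed formula at m = i+1.
By induction, the statement is established for all m ≥ 1.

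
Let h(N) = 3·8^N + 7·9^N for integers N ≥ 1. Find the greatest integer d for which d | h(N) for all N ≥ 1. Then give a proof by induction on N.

Computing the first values: h(1) = 87 and h(2) = 759; gcd(87, 759) = 3, so d ≤ 3.
We prove 3 | 3·8^N + 7·9^N for all N ≥ 1 by induction on N.
Base step (N = 1): h(1) = 87 = 3·(29), so 3 | h(1).
For the inductive step, assume it holds for an arbitrary i ≥ 1, i.e. 3 | h(i). Then
h(i+1) − 9·h(i) = (3·8^(i+1) + 7·9^(i+1)) − 9·(3·8^i + 7·9^i) = (3)·8^i·(8 − 9) = (-3)·8^i. Since 3 | h(i) by the inductive hypothesis, 3 | 9·h(i); and 3 | -3 since -3 = 3·-1. Therefore 3 | h(i+1).
By induction, the statement is established for all N ≥ 1.
Therefore the largest such d is 3.

d = 3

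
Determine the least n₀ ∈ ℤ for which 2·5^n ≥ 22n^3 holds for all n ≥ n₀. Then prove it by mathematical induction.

At n = 4: 1250 < 1408, so the inequality fails and n₀ ≥ 5. We prove 2·5^n ≥ 22n^3 for all n ≥ 5.
When n = 5: 2·5^n = 6250 and 22n^3 = 2750, so 6250 ≥ 2750.
Inductive step: assume the claim holds for n = k, so 2·5^k ≥ 22k^3.
Then 2·5^(k + 1) = 5·(2·5^k) ≥ 5·(22k^3).
Also, for k ≥ 5 we have 5·(22k^3) ≥ 22(k+1)^3, since 5 ≥ (1 + 1/k)^3 for all k ≥ 5.
Combining, 2·5^(k + 1) ≥ 22(k+1)^3.
Hence, by induction on n, the claim holds for every n ≥ 5.
Hence the smallest such n₀ is 5.

n₀ = 5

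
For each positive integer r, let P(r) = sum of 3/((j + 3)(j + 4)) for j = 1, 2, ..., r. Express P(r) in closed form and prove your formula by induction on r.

P(r) = 3r/(4(r + 4))

We claim P(r) = 3r/(4(r + 4)) for all r ≥ 1.
Base case (r = 1): P(1) = 3/20, and the closed form gives 3/20. They agree.
For the inductive step, assume it holds for an arbitrary j ≥ 1, so P(j) = 3j/(4(j + 4)).
Then P(j+1) = P(j) + (3/((j + 4)(j + 5))) = (3j/(4(j + 4))) + (3/((j + 4)(j + 5))).
Simplifying, P(j+1) = 3(j + 1)/(4(j + 5)) = 3(j+1)/(4((j+1) + 4)),
which is the closed form with r = j+1.
Hence, by induction on r, the claim holds for every r ≥ 1.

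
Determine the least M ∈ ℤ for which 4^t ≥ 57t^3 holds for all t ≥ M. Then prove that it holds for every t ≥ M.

M = 8

At t = 7: 16384 < 19551, so the inequality fails and M ≥ 8. We prove 4^t ≥ 57t^3 for all t ≥ 8.
When t = 8: 4^t = 65536 and 57t^3 = 29184, so 65536 ≥ 29184.
Suppose the result is true for t = m, so 4^m ≥ 57m^3.
Then 4^(m + 1) = 4·(4^m) ≥ 4·(57m^3).
Also, for m ≥ 8 we have 4·(57m^3) ≥ 57(m+1)^3, since 4 ≥ (1 + 1/m)^3 for all m ≥ 8.
Combining, 4^(m + 1) ≥ 57(m+1)^3.
Hence, by induction on t, the claim holds for every t ≥ 8.
Hence the smallest such M is 8.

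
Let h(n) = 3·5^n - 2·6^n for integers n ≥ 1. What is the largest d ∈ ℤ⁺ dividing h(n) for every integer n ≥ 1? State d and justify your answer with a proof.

d = 3

Computing the first values: h(1) = 3 and h(2) = 3; gcd(3, 3) = 3, so d ≤ 3.
We prove 3 | 3·5^n - 2·6^n for all n ≥ 1 by induction on n.
Base case (n = 1): h(1) = 3 = 3·(1), so 3 | h(1).
Inductive step: suppose the statement holds for some p ≥ 1, i.e. 3 | h(p). Then
h(p+1) − 6·h(p) = (3·5^(p+1) - 2·6^(p+1)) − 6·(3·5^p - 2·6^p) = (3)·5^p·(5 − 6) = (-3)·5^p. Since 3 | h(p) by the inductive hypothesis, 3 | 6·h(p); and 3 | -3 since -3 = 3·-1. Therefore 3 | h(p+1).
This completes the induction.
Therefore the largest such d is 3.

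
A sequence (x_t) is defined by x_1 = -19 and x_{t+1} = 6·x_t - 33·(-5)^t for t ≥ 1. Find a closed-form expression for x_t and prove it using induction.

x_t = 3(-5)^t - 4·6^(t - 1)

Computing the first terms: x_1 = -19, x_2 = 51, x_3 = -519. This suggests x_t = 3(-5)^t - 4·6^(t - 1).
When t = 1: the formula gives -19 = -19 = x_1.
Inductive step: assume the claim holds for t = k, so x_k = 3(-5)^k - 4·6^(k - 1).
Then x_{k+1} = 6·x_k - 33·(-5)^k = 6·(3(-5)^k - 4·6^(k - 1)) - 33·(-5)^k = 3(-5)^(k + 1) - 4·6^k = 3(-5)^(k+1) - 4·6^((k+1) - 1),
which is the claimed formula at t = k+1.
Hence, by induction on t, the claim holds for every t ≥ 1.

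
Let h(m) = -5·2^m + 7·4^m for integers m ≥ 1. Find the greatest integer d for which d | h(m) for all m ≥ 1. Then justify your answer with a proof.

d = 2

Computing the first values: h(1) = 18 and h(2) = 92; gcd(18, 92) = 2, so d ≤ 2.
We prove 2 | -5·2^m + 7·4^m for all m ≥ 1 by induction on m.
For the base case m = 1: h(1) = 18 = 2·(9), so 2 | h(1).
Inductive step: assume the claim holds for m = j, i.e. 2 | h(j). Then
h(j+1) − 4·h(j) = (-5·2^(j+1) + 7·4^(j+1)) − 4·(-5·2^j + 7·4^j) = (-5)·2^j·(2 − 4) = (10)·2^j. Since 2 | h(j) by the inductive hypothesis, 2 | 4·h(j); and 2 | 10 since 10 = 2·5. Therefore 2 | h(j+1).
Hence, by induction on m, the claim holds for every m ≥ 1.
Therefore the largest such d is 2.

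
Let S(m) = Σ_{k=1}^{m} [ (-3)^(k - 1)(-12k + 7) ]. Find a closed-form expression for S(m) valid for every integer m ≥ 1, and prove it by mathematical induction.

S(m) = (-3)^m(3m - 1) + 1

We claim S(m) = (-3)^m(3m - 1) + 1 for all m ≥ 1.
Base step (m = 1): S(1) = -5, and the closed form gives -5. They agree.
Inductive step: suppose the statement holds for some k ≥ 1, so S(k) = (-3)^k(3k - 1) + 1.
Then S(k+1) = S(k) + ((-3)^k(-12k - 5)) = ((-3)^k(3k - 1) + 1) + ((-3)^k(-12k - 5)).
Simplifying, S(k+1) = -9(-3)^k·k - 6(-3)^k + 1 = (-3)^(k+1)(3(k+1) - 1) + 1,
which is the closed form with m = k+1.
By induction, the statement is established for all m ≥ 1.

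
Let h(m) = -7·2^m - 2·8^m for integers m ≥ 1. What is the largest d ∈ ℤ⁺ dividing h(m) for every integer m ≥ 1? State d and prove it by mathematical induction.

d = 6

Computing the first values: h(1) = -30 and h(2) = -156; gcd(-30, -156) = 6, so d ≤ 6.
We prove 6 | -7·2^m - 2·8^m for all m ≥ 1 by induction on m.
Base step (m = 1): h(1) = -30 = 6·(-5), so 6 | h(1).
Suppose the result is true for m = p, i.e. 6 | h(p). Then
h(p+1) − 8·h(p) = (-7·2^(p+1) - 2·8^(p+1)) − 8·(-7·2^p - 2·8^p) = (-7)·2^p·(2 − 8) = (42)·2^p. Since 6 | h(p) by the inductive hypothesis, 6 | 8·h(p); and 6 | 42 since 42 = 6·7. Therefore 6 | h(p+1).
By the principle of mathematical induction, the result holds for all m ≥ 1.
Therefore the largest such d is 6.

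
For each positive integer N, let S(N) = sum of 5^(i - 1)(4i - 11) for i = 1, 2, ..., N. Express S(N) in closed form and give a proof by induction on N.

We claim S(N) = 5^N(N - 3) + 3 for all N ≥ 1.
When N = 1: S(1) = -7, and the closed form gives -7. They agree.
For the inductive step, assume it holds for an arbitrary i ≥ 1, so S(i) = 5^i(i - 3) + 3.
Then S(i+1) = S(i) + (5^i(4i - 7)) = (5^i(i - 3) + 3) + (5^i(4i - 7)).
Simplifying, S(i+1) = 5·5^i·i - 10·5^i + 3 = 5^(i+1)((i+1) - 3) + 3,
which is the closed form with N = i+1.
By the principle of mathematical induction, the result holds for all N ≥ 1.

S(N) = 5^N(N - 3) + 3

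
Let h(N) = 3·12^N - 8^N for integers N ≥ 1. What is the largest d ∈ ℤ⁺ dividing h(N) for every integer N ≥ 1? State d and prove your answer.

Computing the first values: h(1) = 28 and h(2) = 368; gcd(28, 368) = 4, so d ≤ 4.
We prove 4 | 3·12^N - 8^N for all N ≥ 1 by induction on N.
Base case (N = 1): h(1) = 28 = 4·(7), so 4 | h(1).
Inductive step: assume the claim holds for N = j, i.e. 4 | h(j). Then
h(j+1) − 12·h(j) = (3·12^(j+1) - 8^(j+1)) − 12·(3·12^j - 8^j) = (-1)·8^j·(8 − 12) = (4)·8^j. Since 4 | h(j) by the inductive hypothesis, 4 | 12·h(j); and 4 | 4 since 4 = 4·1. Therefore 4 | h(j+1).
By the principle of mathematical induction, the result holds for all N ≥ 1.
Therefore the largest such d is 4.

d = 4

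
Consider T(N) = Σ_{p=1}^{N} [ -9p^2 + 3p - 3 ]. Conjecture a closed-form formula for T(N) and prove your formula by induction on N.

T(N) = -3N(N^2 + N + 1)

We claim T(N) = -3N(N^2 + N + 1) for all N ≥ 1.
When N = 1: T(1) = -9, and the closed form gives -9. They agree.
Suppose the result is true for N = p, so T(p) = 3p(-p^2 - p - 1).
Then T(p+1) = T(p) + (3p - 9(p + 1)^2) = (3p(-p^2 - p - 1)) + (3p - 9(p + 1)^2).
Simplifying, T(p+1) = -3(p + 1)(p^2 + 3p + 3) = -3(p+1)((p+1)^2 + (p+1) + 1),
which is the closed form with N = p+1.
This completes the induction.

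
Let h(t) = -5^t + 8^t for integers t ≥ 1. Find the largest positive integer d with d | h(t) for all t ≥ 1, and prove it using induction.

Computing the first values: h(1) = 3 and h(2) = 39; gcd(3, 39) = 3, so d ≤ 3.
We prove 3 | -5^t + 8^t for all t ≥ 1 by induction on t.
When t = 1: h(1) = 3 = 3·(1), so 3 | h(1).
For the inductive step, assume it holds for an arbitrary p ≥ 1, i.e. 3 | h(p). Then
8^{p+1} − 5^{p+1} = 8·8^p − 5·5^p = 8·(8^p − 5^p) + (3)·5^p. The first term is divisible by 3 by the inductive hypothesis, and the second term (3)·5^p is divisible by 3 since 3 | 3. Hence 3 | h(p+1).
By the principle of mathematical induction, the result holds for all t ≥ 1.
Therefore the largest such d is 3.

d = 3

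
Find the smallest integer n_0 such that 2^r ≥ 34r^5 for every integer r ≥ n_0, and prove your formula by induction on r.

At r = 29: 536870912 < 697379066, so the inequality fails and n_0 ≥ 30. We prove 2^r ≥ 34r^5 for all r ≥ 30.
Base step (r = 30): 2^r = 1073741824 and 34r^5 = 826200000, so 1073741824 ≥ 826200000.
Inductive step: suppose the statement holds for some i ≥ 30, so 2^i ≥ 34i^5.
Then 2^(i + 1) = 2·(2^i) ≥ 2·(34i^5).
Also, for i ≥ 30 we have 2·(34i^5) ≥ 34(i+1)^5, since 2 ≥ (1 + 1/i)^5 for all i ≥ 30.
Combining, 2^(i + 1) ≥ 34(i+1)^5.
This completes the induction.
Hence the smallest such n_0 is 30.

n_0 = 30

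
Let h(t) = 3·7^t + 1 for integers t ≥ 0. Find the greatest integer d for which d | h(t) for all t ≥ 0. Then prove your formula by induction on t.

d = 2

Computing the first values: h(0) = 4 and h(1) = 22; gcd(4, 22) = 2, so d ≤ 2.
We prove 2 | 3·7^t + 1 for all t ≥ 0 by induction on t.
When t = 0: h(0) = 4 = 2·(2), so 2 | h(0).
For the inductive step, assume it holds for an arbitrary i ≥ 0, i.e. 2 | h(i). Then
h(i+1) = 3·7^(i+1) + 1 = 7·(3·7^i + 1) - 6 = 7·h(i) - 6. The first term is divisible by 2 by the inductive hypothesis, and -6 is divisible by 2. Hence 2 | h(i+1).
By induction, the statement is established for all t ≥ 0.
Therefore the largest such d is 2.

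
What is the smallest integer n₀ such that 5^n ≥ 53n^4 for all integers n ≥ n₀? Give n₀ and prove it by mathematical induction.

At n = 7: 78125 < 127253, so the inequality fails and n₀ ≥ 8. We prove 5^n ≥ 53n^4 for all n ≥ 8.
When n = 8: 5^n = 390625 and 53n^4 = 217088, so 390625 ≥ 217088.
Inductive step: assume the claim holds for n = p, so 5^p ≥ 53p^4.
Then 5^(p + 1) = 5·(5^p) ≥ 5·(53p^4).
Also, for p ≥ 8 we have 5·(53p^4) ≥ 53(p+1)^4, since 5 ≥ (1 + 1/p)^4 for all p ≥ 8.
Combining, 5^(p + 1) ≥ 53(p+1)^4.
This completes the induction.
Hence the smallest such n₀ is 8.

n₀ = 8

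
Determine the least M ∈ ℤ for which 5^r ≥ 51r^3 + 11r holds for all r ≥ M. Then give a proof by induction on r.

At r = 5: 3125 < 6430, so the inequality fails and M ≥ 6. We prove 5^r ≥ 51r^3 + 11r for all r ≥ 6.
For the base case r = 6: 5^r = 15625 and 51r^3 + 11r = 11082, so 15625 ≥ 11082.
For the inductive step, assume it holds for an arbitrary i ≥ 6, so 5^i ≥ 51i^3 + 11i.
Then 5^(i + 1) = 5·(5^i) ≥ 5·(51i^3 + 11i).
Also, for i ≥ 6 we have 5·(51i^3 + 11i) ≥ 51(i+1)^3 + 11(i+1), since 5·(51i^3 + 11i) − (51(i+1)^3 + 11(i+1)) = 204i^3 - 153i^2 - 109i - 62, which is nonnegative for all i ≥ 6.
Combining, 5^(i + 1) ≥ 51(i+1)^3 + 11(i+1).
By the principle of mathematical induction, the result holds for all r ≥ 6.
Hence the smallest such M is 6.

M = 6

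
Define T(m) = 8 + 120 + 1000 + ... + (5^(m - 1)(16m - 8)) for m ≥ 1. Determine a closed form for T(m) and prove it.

T(m) = 5^m(4m - 3) + 3

We claim T(m) = 5^m(4m - 3) + 3 for all m ≥ 1.
For the base case m = 1: T(1) = 8, and the closed form gives 8. They agree.
Inductive step: suppose the statement holds for some i ≥ 1, so T(i) = 5^i(4i - 3) + 3.
Then T(i+1) = T(i) + (5^i(16i + 8)) = (5^i(4i - 3) + 3) + (5^i(16i + 8)).
Simplifying, T(i+1) = 20·5^i·i + 5·5^i + 3 = 5^(i+1)(4(i+1) - 3) + 3,
which is the closed form with m = i+1.
By induction, the statement is established for all m ≥ 1.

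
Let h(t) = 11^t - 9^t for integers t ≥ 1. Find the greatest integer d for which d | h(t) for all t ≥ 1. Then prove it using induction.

Computing the first values: h(1) = 2 and h(2) = 40; gcd(2, 40) = 2, so d ≤ 2.
We prove 2 | 11^t - 9^t for all t ≥ 1 by induction on t.
For the base case t = 1: h(1) = 2 = 2·(1), so 2 | h(1).
For the inductive step, assume it holds for an arbitrary k ≥ 1, i.e. 2 | h(k). Then
11^{k+1} − 9^{k+1} = 11·11^k − 9·9^k = 11·(11^k − 9^k) + (2)·9^k. The first term is divisible by 2 by the inductive hypothesis, and the second term (2)·9^k is divisible by 2 since 2 | 2. Hence 2 | h(k+1).
This completes the induction.
Therefore the largest such d is 2.

d = 2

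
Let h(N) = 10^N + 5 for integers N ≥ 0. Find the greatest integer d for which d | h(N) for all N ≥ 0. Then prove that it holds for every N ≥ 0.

Computing the first values: h(0) = 6 and h(1) = 15; gcd(6, 15) = 3, so d ≤ 3.
We prove 3 | 10^N + 5 for all N ≥ 0 by induction on N.
For the base case N = 0: h(0) = 6 = 3·(2), so 3 | h(0).
For the inductive step, assume it holds for an arbitrary k ≥ 0, i.e. 3 | h(k). Then
h(k+1) = 10^(k+1) + 5 = 10·(10^k + 5) - 45 = 10·h(k) - 45. The first term is divisible by 3 by the inductive hypothesis, and -45 is divisible by 3. Hence 3 | h(k+1).
Hence, by induction on N, the claim holds for every N ≥ 0.
Therefore the largest such d is 3.

d = 3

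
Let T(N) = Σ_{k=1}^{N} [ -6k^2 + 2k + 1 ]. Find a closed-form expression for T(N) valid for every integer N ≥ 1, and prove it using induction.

We claim T(N) = -N(2N^2 + 2N - 1) for all N ≥ 1.
For the base case N = 1: T(1) = -3, and the closed form gives -3. They agree.
Inductive step: suppose the statement holds for some k ≥ 1, so T(k) = k(-2k^2 - 2k + 1).
Then T(k+1) = T(k) + (2k - 6(k + 1)^2 + 3) = (k(-2k^2 - 2k + 1)) + (2k - 6(k + 1)^2 + 3).
Simplifying, T(k+1) = -(k + 1)(2k^2 + 6k + 3) = -(k+1)(2(k+1)^2 + 2(k+1) - 1),
which is the closed form with N = k+1.
By induction, the statement is established for all N ≥ 1.

T(N) = -N(2N^2 + 2N - 1)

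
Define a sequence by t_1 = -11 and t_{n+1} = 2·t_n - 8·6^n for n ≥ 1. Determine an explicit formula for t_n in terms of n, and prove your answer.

Computing the first terms: t_1 = -11, t_2 = -70, t_3 = -428. This suggests t_n = 2^(n - 1) - 2·6^n.
When n = 1: the formula gives -11 = -11 = t_1.
Inductive step: suppose the statement holds for some r ≥ 1, so t_r = 2^(r - 1) - 2·6^r.
Then t_{r+1} = 2·t_r - 8·6^r = 2·(2^(r - 1) - 2·6^r) - 8·6^r = 2^r - 2·6^(r + 1) = 2^((r+1) - 1) - 2·6^(r+1),
which is the claimed formula at n = r+1.
This completes the induction.

t_n = 2^(n - 1) - 2·6^n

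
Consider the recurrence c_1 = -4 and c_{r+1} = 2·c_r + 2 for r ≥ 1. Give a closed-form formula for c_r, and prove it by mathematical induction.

c_r = -2^r - 2

Computing the first terms: c_1 = -4, c_2 = -6, c_3 = -10. This suggests c_r = -2^r - 2.
Base case (r = 1): the formula gives -4 = -4 = c_1.
Inductive step: assume the claim holds for r = p, so c_p = -2^p - 2.
Then c_{p+1} = 2·c_p + 2 = 2·(-2^p - 2) + 2 = -2^(p + 1) - 2,
which is the claimed formula at r = p+1.
By induction, the statement is established for all r ≥ 1.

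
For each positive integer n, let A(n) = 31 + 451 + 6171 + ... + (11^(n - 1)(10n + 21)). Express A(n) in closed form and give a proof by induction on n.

We claim A(n) = 11^n(n + 2) - 2 for all n ≥ 1.
Base case (n = 1): A(1) = 31, and the closed form gives 31. They agree.
Inductive step: assume the claim holds for n = j, so A(j) = 11^j(j + 2) - 2.
Then A(j+1) = A(j) + (11^j(10j + 31)) = (11^j(j + 2) - 2) + (11^j(10j + 31)).
Simplifying, A(j+1) = 11·11^j·j + 33·11^j - 2 = 11^(j+1)((j+1) + 2) - 2,
which is the closed form with n = j+1.
This completes the induction.

A(n) = 11^n(n + 2) - 2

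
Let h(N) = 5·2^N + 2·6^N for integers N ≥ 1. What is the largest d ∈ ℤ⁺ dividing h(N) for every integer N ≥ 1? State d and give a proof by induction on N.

Computing the first values: h(1) = 22 and h(2) = 92; gcd(22, 92) = 2, so d ≤ 2.
We prove 2 | 5·2^N + 2·6^N for all N ≥ 1 by induction on N.
Base step (N = 1): h(1) = 22 = 2·(11), so 2 | h(1).
Inductive step: assume the claim holds for N = j, i.e. 2 | h(j). Then
h(j+1) − 6·h(j) = (5·2^(j+1) + 2·6^(j+1)) − 6·(5·2^j + 2·6^j) = (5)·2^j·(2 − 6) = (-20)·2^j. Since 2 | h(j) by the inductive hypothesis, 2 | 6·h(j); and 2 | -20 since -20 = 2·-10. Therefore 2 | h(j+1).
This completes the induction.
Therefore the largest such d is 2.

d = 2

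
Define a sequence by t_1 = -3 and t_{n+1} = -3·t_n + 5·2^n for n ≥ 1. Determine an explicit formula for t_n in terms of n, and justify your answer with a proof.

t_n = -5(-3)^(n - 1) + 2^n

Computing the first terms: t_1 = -3, t_2 = 19, t_3 = -37. This suggests t_n = -5(-3)^(n - 1) + 2^n.
When n = 1: the formula gives -3 = -3 = t_1.
Inductive step: suppose the statement holds for some p ≥ 1, so t_p = -5(-3)^(p - 1) + 2^p.
Then t_{p+1} = -3·t_p + 5·2^p = -3·(-5(-3)^(p - 1) + 2^p) + 5·2^p = -5(-3)^p + 2^(p + 1) = -5(-3)^((p+1) - 1) + 2^(p+1),
which is the claimed formula at n = p+1.
This completes the induction.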